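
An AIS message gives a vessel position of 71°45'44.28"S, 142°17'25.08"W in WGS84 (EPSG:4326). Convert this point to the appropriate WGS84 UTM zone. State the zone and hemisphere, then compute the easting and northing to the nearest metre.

Zone 7S: E 454933 m, N 2037099 m

Longitude -142.2903° lies in the 6° band [-144°, -138°), giving zone 7; latitude is south of the equator, so 7S.
Zone 7 central meridian λ₀ = 6×7 − 183 = -141°; Δλ = -1.2903°.
Transverse Mercator on WGS84 with k₀ = 0.9996 gives E = 454932.587 m, N = 2037098.618 m.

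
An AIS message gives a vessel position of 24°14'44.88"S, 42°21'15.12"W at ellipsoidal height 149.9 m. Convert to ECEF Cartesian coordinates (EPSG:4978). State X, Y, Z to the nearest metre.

WGS84: a = 6378137 m, e² = 0.006694380; N(φ) = a/√(1−e²sin²φ) = 6381740.214 m.
X = (N+h)·cosφ·cosλ = 4300175.201 m; Y = (N+h)·cosφ·sinλ = -3920300.660 m; Z = (N(1−e²)+h)·sinφ = -2603192.249 m.

X 4300175 m, Y -3920301 m, Z -2603192 m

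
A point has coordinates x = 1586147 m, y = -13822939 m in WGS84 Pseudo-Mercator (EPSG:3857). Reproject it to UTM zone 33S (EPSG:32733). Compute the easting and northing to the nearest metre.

Web Mercator inverse (R = 6378137 m) → φ = -76.93689976°, λ = 14.24860093°.
UTM 33S forward: E = 481041.879 m, N = 1460147.218 m.

E 481042 m, N 1460147 m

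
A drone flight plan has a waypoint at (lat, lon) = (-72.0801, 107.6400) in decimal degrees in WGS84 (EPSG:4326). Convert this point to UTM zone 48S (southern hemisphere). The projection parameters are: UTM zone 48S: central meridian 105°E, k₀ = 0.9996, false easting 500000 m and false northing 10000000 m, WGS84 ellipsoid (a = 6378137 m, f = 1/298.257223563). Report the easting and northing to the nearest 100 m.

Zone 48 central meridian λ₀ = 6×48 − 183 = 105°; Δλ = +2.6400°.
Transverse Mercator on WGS84 with k₀ = 0.9996 gives E = 590637.129 m, N = 2000145.729 m.

E 590600 m, N 2000100 m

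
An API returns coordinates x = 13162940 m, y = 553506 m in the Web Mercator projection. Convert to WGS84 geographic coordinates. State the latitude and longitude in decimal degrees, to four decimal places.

lat 4.9660°, lon 118.2447°

R = 6378137 m. λ = x/R = 118.24470186°.
φ = 2·arctan(exp(y/R)) − 90° = 2·arctan(1.09066) − 90° = 4.96599968°.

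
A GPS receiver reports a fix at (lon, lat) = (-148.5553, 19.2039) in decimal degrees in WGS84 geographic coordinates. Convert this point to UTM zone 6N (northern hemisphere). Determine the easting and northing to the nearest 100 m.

Zone 6 central meridian λ₀ = 6×6 − 183 = -147°; Δλ = -1.5553°.
Transverse Mercator on WGS84 with k₀ = 0.9996 gives E = 336489.417 m, N = 2124118.894 m.

E 336500 m, N 2124100 m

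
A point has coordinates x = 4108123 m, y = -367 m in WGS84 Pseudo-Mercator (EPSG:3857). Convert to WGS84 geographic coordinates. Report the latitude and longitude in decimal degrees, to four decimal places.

lat -0.0033°, lon 36.9039°

R = 6378137 m. λ = x/R = 36.90389680°.
φ = 2·arctan(exp(y/R)) − 90° = 2·arctan(0.99994) − 90° = -0.00329682°.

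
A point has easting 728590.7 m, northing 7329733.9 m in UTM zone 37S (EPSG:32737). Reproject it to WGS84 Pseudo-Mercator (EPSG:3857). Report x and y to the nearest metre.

x 4591851 m, y -2769050 m

Unproject from UTM 37S (λ₀ = 39°) → φ = -24.12830019°, λ = 41.24930000°.
Web Mercator (R = 6378137 m): x = 4591851.072 m, y = -2769049.858 m.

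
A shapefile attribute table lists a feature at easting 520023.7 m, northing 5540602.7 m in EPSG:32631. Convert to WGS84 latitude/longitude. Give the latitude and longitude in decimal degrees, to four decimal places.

lat 50.0174°, lon 3.2795°

Zone 31N: λ₀ = 3°, k₀ = 0.9996, false easting 500000 m.
Meridian distance M = (N − FN)/k₀ = 5542819.8 m.
Inverse transverse Mercator on WGS84 gives φ = 50.01739964°, λ = 3.27949995°.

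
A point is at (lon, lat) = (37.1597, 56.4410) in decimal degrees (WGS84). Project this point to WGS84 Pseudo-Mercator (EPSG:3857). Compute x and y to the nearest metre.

Web Mercator is spherical with R = a = 6378137 m.
x = R·λ = 6378137 × 0.648559114 = 4136598.882 m.
y = R·ln tan(π/4 + φ/2) = 6378137 × 1.198894270 = 7646711.901 m.

x 4136599 m, y 7646712 m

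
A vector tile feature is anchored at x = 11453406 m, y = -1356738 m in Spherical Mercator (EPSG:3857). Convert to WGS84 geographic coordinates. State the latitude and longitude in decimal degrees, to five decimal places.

lat -12.09690°, lon 102.88770°

R = 6378137 m. λ = x/R = 102.88769665°.
φ = 2·arctan(exp(y/R)) − 90° = 2·arctan(0.80838) − 90° = -12.09689789°.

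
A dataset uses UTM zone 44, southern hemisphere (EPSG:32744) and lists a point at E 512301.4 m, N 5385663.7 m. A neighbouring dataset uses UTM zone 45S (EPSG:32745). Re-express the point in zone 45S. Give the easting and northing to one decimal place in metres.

UTM 44S → geographic: φ = -41.68070044°, λ = 81.14779944°.
UTM 45S (λ₀ = 87°) forward: E = 12820.837 m, N = 5369098.690 m.

E 12820.8 m, N 5369098.7 m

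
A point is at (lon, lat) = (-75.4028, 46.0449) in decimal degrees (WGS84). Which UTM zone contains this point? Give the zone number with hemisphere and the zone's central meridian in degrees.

UTM zone = ⌊(λ + 180)/6⌋ + 1; -75.4028° ∈ [-78°, -72°) → zone 18.
Hemisphere: N (φ ≥ 0).
Central meridian λ₀ = 6×18 − 183 = -75°.

Zone 18N, central meridian -75°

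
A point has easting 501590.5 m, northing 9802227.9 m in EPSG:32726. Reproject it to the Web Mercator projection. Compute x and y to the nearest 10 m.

x -3004030 m, y -199220 m

Unproject from UTM 26S (λ₀ = -27°) → φ = -1.78930033°, λ = -26.98569965°.
Web Mercator (R = 6378137 m): x = -3004034.344 m, y = -199216.386 m.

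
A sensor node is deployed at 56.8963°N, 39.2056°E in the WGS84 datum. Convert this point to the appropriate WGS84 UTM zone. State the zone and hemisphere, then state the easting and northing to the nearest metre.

Longitude 39.2056° lies in the 6° band [36°, 42°), giving zone 37; latitude is north of the equator, so 37N.
Zone 37 central meridian λ₀ = 6×37 − 183 = 39°; Δλ = +0.2056°.
Transverse Mercator on WGS84 with k₀ = 0.9996 gives E = 512524.471 m, N = 6305861.441 m.

Zone 37N: E 512524 m, N 6305861 m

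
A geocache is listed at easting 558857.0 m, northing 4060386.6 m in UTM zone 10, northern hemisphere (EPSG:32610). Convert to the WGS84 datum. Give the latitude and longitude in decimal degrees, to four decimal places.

Zone 10N: λ₀ = -123°, k₀ = 0.9996, false easting 500000 m.
Meridian distance M = (N − FN)/k₀ = 4062011.4 m.
Inverse transverse Mercator on WGS84 gives φ = 36.68729978°, λ = -122.34119968°.

lat 36.6873°, lon -122.3412°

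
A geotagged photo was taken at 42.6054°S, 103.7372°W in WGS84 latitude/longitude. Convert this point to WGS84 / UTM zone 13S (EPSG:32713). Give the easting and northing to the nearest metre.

Zone 13 central meridian λ₀ = 6×13 − 183 = -105°; Δλ = +1.2628°.
Transverse Mercator on WGS84 with k₀ = 0.9996 gives E = 603585.667 m, N = 5282230.538 m.

E 603586 m, N 5282231 m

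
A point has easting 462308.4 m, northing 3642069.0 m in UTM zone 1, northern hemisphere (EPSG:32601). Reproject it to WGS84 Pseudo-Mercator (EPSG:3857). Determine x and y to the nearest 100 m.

x -19748400 m, y 3884200 m

Unproject from UTM 1N (λ₀ = -177°) → φ = 32.91620017°, λ = -177.40309992°.
Web Mercator (R = 6378137 m): x = -19748422.748 m, y = 3884186.213 m.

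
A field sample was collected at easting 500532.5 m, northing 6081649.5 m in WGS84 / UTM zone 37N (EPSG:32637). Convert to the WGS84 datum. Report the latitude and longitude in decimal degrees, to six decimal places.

lat 54.881900°, lon 39.008300°

Zone 37N: λ₀ = 39°, k₀ = 0.9996, false easting 500000 m.
Meridian distance M = (N − FN)/k₀ = 6084083.1 m.
Inverse transverse Mercator on WGS84 gives φ = 54.88189972°, λ = 39.00830004°.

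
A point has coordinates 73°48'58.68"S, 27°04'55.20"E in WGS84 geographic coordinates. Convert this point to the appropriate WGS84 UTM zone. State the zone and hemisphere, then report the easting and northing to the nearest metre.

Zone 35S: E 502551 m, N 1808454 m

Longitude 27.0820° lies in the 6° band [24°, 30°), giving zone 35; latitude is south of the equator, so 35S.
Zone 35 central meridian λ₀ = 6×35 − 183 = 27°; Δλ = +0.0820°.
Transverse Mercator on WGS84 with k₀ = 0.9996 gives E = 502551.062 m, N = 1808454.211 m.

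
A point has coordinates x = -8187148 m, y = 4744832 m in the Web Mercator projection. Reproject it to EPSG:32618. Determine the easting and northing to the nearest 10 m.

Web Mercator inverse (R = 6378137 m) → φ = 39.16150324°, λ = -73.54640182°.
UTM 18N forward: E = 625585.728 m, N = 4335705.171 m.

E 625590 m, N 4335710 m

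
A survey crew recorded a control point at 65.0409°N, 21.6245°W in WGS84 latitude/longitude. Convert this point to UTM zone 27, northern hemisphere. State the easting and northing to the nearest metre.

Zone 27 central meridian λ₀ = 6×27 − 183 = -21°; Δλ = -0.6245°.
Transverse Mercator on WGS84 with k₀ = 0.9996 gives E = 470596.076 m, N = 7213158.100 m.

E 470596 m, N 7213158 m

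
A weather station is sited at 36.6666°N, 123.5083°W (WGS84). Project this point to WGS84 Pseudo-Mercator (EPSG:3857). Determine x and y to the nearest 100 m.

Web Mercator is spherical with R = a = 6378137 m.
x = R·λ = 6378137 × -2.155626489 = -13748881.065 m.
y = R·ln tan(π/4 + φ/2) = 6378137 × 0.688717796 = 4392736.455 m.

x -13748900 m, y 4392700 m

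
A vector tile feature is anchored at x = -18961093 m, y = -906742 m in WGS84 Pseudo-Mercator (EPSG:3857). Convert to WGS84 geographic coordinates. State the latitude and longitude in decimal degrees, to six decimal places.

lat -8.118103°, lon -170.330396°

R = 6378137 m. λ = x/R = -170.33039646°.
φ = 2·arctan(exp(y/R)) − 90° = 2·arctan(0.86748) − 90° = -8.11810252°.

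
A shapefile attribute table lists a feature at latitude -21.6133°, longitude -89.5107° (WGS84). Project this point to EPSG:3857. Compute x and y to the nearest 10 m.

x -9964290 m, y -2465160 m

Web Mercator is spherical with R = a = 6378137 m.
x = R·λ = 6378137 × -1.562256431 = -9964285.545 m.
y = R·ln tan(π/4 + φ/2) = 6378137 × -0.386501594 = -2465160.118 m.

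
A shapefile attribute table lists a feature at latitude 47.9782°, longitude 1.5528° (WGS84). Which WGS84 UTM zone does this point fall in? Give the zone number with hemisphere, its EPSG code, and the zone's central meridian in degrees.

UTM zone = ⌊(λ + 180)/6⌋ + 1; 1.5528° ∈ [0°, 6°) → zone 31.
Hemisphere: N (φ ≥ 0).
Central meridian λ₀ = 6×31 − 183 = 3°.
EPSG code: 32631.

Zone 31N (EPSG:32631), central meridian 3°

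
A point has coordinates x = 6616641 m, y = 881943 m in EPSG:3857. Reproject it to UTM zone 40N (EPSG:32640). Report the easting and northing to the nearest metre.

E 768844 m, N 873753 m

Web Mercator inverse (R = 6378137 m) → φ = 7.89750169°, λ = 59.43829740°.
UTM 40N forward: E = 768843.697 m, N = 873752.893 m.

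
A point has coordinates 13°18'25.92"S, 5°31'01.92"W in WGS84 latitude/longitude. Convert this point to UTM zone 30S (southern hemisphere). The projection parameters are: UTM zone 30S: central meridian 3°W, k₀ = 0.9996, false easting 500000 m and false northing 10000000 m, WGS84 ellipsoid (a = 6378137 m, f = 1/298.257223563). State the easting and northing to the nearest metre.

Zone 30 central meridian λ₀ = 6×30 − 183 = -3°; Δλ = -2.5172°.
Transverse Mercator on WGS84 with k₀ = 0.9996 gives E = 227292.076 m, N = 8527512.286 m.

E 227292 m, N 8527512 m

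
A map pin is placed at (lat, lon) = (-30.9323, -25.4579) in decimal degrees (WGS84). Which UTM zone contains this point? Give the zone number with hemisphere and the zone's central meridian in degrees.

UTM zone = ⌊(λ + 180)/6⌋ + 1; -25.4579° ∈ [-30°, -24°) → zone 26.
Hemisphere: S (φ < 0).
Central meridian λ₀ = 6×26 − 183 = -27°.

Zone 26S, central meridian -27°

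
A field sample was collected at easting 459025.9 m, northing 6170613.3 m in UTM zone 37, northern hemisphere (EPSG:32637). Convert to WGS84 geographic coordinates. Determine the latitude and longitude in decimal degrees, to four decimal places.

lat 55.6796°, lon 38.3484°

Zone 37N: λ₀ = 39°, k₀ = 0.9996, false easting 500000 m.
Meridian distance M = (N − FN)/k₀ = 6173082.5 m.
Inverse transverse Mercator on WGS84 gives φ = 55.67960001°, λ = 38.34840018°.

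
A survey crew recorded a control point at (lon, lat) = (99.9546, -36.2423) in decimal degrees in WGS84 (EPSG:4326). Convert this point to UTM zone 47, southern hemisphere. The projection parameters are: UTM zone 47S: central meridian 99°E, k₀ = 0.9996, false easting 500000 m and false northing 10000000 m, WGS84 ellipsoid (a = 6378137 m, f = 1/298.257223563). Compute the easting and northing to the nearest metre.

E 585773 m, N 5988754 m

Zone 47 central meridian λ₀ = 6×47 − 183 = 99°; Δλ = +0.9546°.
Transverse Mercator on WGS84 with k₀ = 0.9996 gives E = 585773.079 m, N = 5988753.937 m.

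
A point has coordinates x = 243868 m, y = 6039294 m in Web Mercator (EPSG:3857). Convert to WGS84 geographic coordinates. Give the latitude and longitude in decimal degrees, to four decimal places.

R = 6378137 m. λ = x/R = 2.19070352°.
φ = 2·arctan(exp(y/R)) − 90° = 2·arctan(2.57764) − 90° = 47.59229926°.

lat 47.5923°, lon 2.1907°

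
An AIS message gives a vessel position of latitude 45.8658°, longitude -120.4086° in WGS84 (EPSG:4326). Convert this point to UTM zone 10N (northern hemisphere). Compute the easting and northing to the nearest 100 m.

Zone 10 central meridian λ₀ = 6×10 − 183 = -123°; Δλ = +2.5914°.
Transverse Mercator on WGS84 with k₀ = 0.9996 gives E = 701140.667 m, N = 5082402.839 m.

E 701100 m, N 5082400 m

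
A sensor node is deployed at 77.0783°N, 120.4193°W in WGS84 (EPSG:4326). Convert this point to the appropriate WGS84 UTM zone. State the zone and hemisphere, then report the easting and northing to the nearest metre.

Zone 10N: E 564402 m, N 8556925 m

Longitude -120.4193° lies in the 6° band [-126°, -120°), giving zone 10; latitude is north of the equator, so 10N.
Zone 10 central meridian λ₀ = 6×10 − 183 = -123°; Δλ = +2.5807°.
Transverse Mercator on WGS84 with k₀ = 0.9996 gives E = 564401.714 m, N = 8556924.776 m.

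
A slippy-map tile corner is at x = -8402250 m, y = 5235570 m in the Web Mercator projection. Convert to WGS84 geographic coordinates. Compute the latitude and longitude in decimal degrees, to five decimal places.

lat 42.49600°, lon -75.47870°

R = 6378137 m. λ = x/R = -75.47869596°.
φ = 2·arctan(exp(y/R)) − 90° = 2·arctan(2.27246) − 90° = 42.49600097°.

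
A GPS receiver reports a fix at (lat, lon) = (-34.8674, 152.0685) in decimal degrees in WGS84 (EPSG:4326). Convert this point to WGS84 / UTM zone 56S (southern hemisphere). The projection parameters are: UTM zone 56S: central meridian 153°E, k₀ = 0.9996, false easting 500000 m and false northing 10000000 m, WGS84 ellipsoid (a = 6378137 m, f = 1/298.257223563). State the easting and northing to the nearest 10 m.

E 414860 m, N 6141270 m

Zone 56 central meridian λ₀ = 6×56 − 183 = 153°; Δλ = -0.9315°.
Transverse Mercator on WGS84 with k₀ = 0.9996 gives E = 414860.878 m, N = 6141265.939 m.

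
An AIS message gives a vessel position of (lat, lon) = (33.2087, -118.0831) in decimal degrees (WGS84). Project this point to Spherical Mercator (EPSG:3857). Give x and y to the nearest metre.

x -13144951 m, y 3923038 m

Web Mercator is spherical with R = a = 6378137 m.
x = R·λ = 6378137 × -2.060938886 = -13144950.563 m.
y = R·ln tan(π/4 + φ/2) = 6378137 × 0.615075887 = 3923038.274 m.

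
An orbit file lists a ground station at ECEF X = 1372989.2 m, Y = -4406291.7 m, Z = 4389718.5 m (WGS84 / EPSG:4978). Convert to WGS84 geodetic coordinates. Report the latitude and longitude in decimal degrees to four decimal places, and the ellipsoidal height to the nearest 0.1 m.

lat 43.7575°, lon -72.6931°, h 1515.9 m

λ = atan2(Y, X) = -72.69309971°; p = √(X²+Y²) = 4615247.1 m.
Bowring's method on WGS84 (a = 6378137 m, b = 6356752.314 m) gives φ = 43.75750044°, h = 1515.887 m.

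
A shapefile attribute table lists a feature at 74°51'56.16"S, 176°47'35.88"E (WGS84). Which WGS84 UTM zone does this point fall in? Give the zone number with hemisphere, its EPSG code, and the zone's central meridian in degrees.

Zone 60S (EPSG:32760), central meridian 177°

UTM zone = ⌊(λ + 180)/6⌋ + 1; 176.7933° ∈ [174°, 180°) → zone 60.
Hemisphere: S (φ < 0).
Central meridian λ₀ = 6×60 − 183 = 177°.
EPSG code: 32760.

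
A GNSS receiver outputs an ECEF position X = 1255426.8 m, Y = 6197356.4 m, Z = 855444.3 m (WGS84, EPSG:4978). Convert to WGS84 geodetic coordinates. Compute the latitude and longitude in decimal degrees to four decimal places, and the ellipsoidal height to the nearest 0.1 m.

λ = atan2(Y, X) = 78.54829962°; p = √(X²+Y²) = 6323236.7 m.
Bowring's method on WGS84 (a = 6378137 m, b = 6356752.314 m) gives φ = 7.75580039°, h = 3088.369 m.

lat 7.7558°, lon 78.5483°, h 3088.4 m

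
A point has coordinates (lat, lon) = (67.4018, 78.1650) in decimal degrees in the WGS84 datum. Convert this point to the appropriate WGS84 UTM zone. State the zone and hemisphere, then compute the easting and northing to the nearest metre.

Longitude 78.1650° lies in the 6° band [78°, 84°), giving zone 44; latitude is north of the equator, so 44N.
Zone 44 central meridian λ₀ = 6×44 − 183 = 81°; Δλ = -2.8350°.
Transverse Mercator on WGS84 with k₀ = 0.9996 gives E = 378465.240 m, N = 7478949.437 m.

Zone 44N: E 378465 m, N 7478949 m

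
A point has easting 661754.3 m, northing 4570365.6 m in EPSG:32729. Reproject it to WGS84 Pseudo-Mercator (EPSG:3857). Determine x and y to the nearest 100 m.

Unproject from UTM 29S (λ₀ = -9°) → φ = -48.99840020°, λ = -6.78850036°.
Web Mercator (R = 6378137 m): x = -755692.404 m, y = -6274589.946 m.

x -755700 m, y -6274600 m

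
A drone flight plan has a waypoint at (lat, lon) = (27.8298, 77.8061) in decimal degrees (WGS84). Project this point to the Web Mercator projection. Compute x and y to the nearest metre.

x 8661335 m, y 3227532 m

Web Mercator is spherical with R = a = 6378137 m.
x = R·λ = 6378137 × 1.357972623 = 8661335.433 m.
y = R·ln tan(π/4 + φ/2) = 6378137 × 0.506030579 = 3227532.361 m.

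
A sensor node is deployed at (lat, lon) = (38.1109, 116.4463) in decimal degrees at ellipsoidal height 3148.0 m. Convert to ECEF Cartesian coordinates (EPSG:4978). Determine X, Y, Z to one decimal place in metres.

X -2238960.7 m, Y 4501220.3 m, Z 3917079.6 m

WGS84: a = 6378137 m, e² = 0.006694380; N(φ) = a/√(1−e²sin²φ) = 6386284.743 m.
X = (N+h)·cosφ·cosλ = -2238960.674 m; Y = (N+h)·cosφ·sinλ = 4501220.298 m; Z = (N(1−e²)+h)·sinφ = 3917079.645 m.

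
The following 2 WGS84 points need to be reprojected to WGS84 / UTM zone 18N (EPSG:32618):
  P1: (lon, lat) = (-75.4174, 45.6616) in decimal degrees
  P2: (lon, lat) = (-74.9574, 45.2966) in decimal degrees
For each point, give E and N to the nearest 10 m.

UTM zone 18N: λ₀ = -75°, k₀ = 0.9996.
P1 (45.6616°, -75.4174°) → (467483.296, 5056534.763) m.
P2 (45.2966°, -74.9574°) → (503340.164, 5015900.643) m.

P1: E 467480 m, N 5056530 m; P2: E 503340 m, N 5015900 m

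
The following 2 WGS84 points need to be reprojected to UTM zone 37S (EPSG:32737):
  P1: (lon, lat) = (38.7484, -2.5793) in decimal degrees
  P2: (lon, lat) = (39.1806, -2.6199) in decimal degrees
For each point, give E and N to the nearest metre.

P1: E 472031 m, N 9714905 m; P2: E 520075 m, N 9710419 m

UTM zone 37S: λ₀ = 39°, k₀ = 0.9996.
P1 (-2.5793°, 38.7484°) → (472031.303, 9714905.155) m.
P2 (-2.6199°, 39.1806°) → (520075.427, 9710418.860) m.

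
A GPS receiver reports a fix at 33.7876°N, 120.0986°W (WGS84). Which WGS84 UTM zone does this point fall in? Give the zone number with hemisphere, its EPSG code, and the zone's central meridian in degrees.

UTM zone = ⌊(λ + 180)/6⌋ + 1; -120.0986° ∈ [-126°, -120°) → zone 10.
Hemisphere: N (φ ≥ 0).
Central meridian λ₀ = 6×10 − 183 = -123°.
EPSG code: 32610.

Zone 10N (EPSG:32610), central meridian -123°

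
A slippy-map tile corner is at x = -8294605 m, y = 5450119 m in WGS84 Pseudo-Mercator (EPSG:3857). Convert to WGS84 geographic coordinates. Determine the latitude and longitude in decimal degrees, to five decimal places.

lat 43.90090°, lon -74.51170°

R = 6378137 m. λ = x/R = -74.51170447°.
φ = 2·arctan(exp(y/R)) − 90° = 2·arctan(2.35020) − 90° = 43.90089990°.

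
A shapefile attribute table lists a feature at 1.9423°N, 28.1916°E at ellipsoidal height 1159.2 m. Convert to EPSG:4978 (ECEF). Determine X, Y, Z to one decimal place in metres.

X 5619328.9 m, Y 3011997.1 m, Z 214767.4 m

WGS84: a = 6378137 m, e² = 0.006694380; N(φ) = a/√(1−e²sin²φ) = 6378161.524 m.
X = (N+h)·cosφ·cosλ = 5619328.921 m; Y = (N+h)·cosφ·sinλ = 3011997.120 m; Z = (N(1−e²)+h)·sinφ = 214767.398 m.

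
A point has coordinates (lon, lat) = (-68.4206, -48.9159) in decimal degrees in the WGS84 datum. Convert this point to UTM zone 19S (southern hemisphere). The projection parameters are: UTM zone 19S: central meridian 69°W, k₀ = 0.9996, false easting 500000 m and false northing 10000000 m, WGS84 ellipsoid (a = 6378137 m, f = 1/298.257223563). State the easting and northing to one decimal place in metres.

Zone 19 central meridian λ₀ = 6×19 − 183 = -69°; Δλ = +0.5794°.
Transverse Mercator on WGS84 with k₀ = 0.9996 gives E = 542449.986 m, N = 4581731.364 m.

E 542450.0 m, N 4581731.4 m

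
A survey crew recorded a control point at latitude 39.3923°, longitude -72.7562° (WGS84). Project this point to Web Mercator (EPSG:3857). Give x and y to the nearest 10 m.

x -8099180 m, y 4778020 m

Web Mercator is spherical with R = a = 6378137 m.
x = R·λ = 6378137 × -1.269835241 = -8099183.136 m.
y = R·ln tan(π/4 + φ/2) = 6378137 × 0.749125017 = 4778021.986 m.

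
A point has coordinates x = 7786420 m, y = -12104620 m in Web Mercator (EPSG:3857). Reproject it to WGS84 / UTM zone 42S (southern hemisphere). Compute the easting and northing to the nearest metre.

Web Mercator inverse (R = 6378137 m) → φ = -72.95040112°, λ = 69.94660095°.
UTM 42S forward: E = 530977.327 m, N = 1904808.433 m.

E 530977 m, N 1904808 m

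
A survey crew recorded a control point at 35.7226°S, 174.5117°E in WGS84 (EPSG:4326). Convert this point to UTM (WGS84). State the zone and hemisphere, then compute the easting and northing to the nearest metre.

Zone 60S: E 274930 m, N 6043964 m

Longitude 174.5117° lies in the 6° band [174°, 180°), giving zone 60; latitude is south of the equator, so 60S.
Zone 60 central meridian λ₀ = 6×60 − 183 = 177°; Δλ = -2.4883°.
Transverse Mercator on WGS84 with k₀ = 0.9996 gives E = 274929.963 m, N = 6043964.002 m.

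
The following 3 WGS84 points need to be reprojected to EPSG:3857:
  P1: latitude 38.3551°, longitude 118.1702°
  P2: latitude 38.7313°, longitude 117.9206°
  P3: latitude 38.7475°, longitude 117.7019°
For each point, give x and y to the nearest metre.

P1: x 13154646 m, y 4629712 m; P2: x 13126861 m, y 4683255 m; P3: x 13102516 m, y 4685567 m

Web Mercator: x = R·λ, y = R·ln tan(π/4+φ/2), R = 6378137 m.
P1 (38.3551°, 118.1702°) → (13154646.491, 4629711.700) m.
P2 (38.7313°, 117.9206°) → (13126861.146, 4683255.362) m.
P3 (38.7475°, 117.7019°) → (13102515.573, 4685567.381) m.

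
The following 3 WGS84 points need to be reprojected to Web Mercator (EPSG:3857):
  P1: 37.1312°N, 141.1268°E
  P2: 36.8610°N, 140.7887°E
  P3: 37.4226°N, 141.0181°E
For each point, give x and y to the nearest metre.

P1: x 15710164 m, y 4457410 m; P2: x 15672526 m, y 4419750 m; P3: x 15698063 m, y 4498177 m

Web Mercator: x = R·λ, y = R·ln tan(π/4+φ/2), R = 6378137 m.
P1 (37.1312°, 141.1268°) → (15710163.513, 4457410.187) m.
P2 (36.8610°, 140.7887°) → (15672526.393, 4419749.649) m.
P3 (37.4226°, 141.0181°) → (15698063.085, 4498176.622) m.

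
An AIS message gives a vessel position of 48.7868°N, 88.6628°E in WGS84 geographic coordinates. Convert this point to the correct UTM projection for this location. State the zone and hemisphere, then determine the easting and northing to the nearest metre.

Longitude 88.6628° lies in the 6° band [84°, 90°), giving zone 45; latitude is north of the equator, so 45N.
Zone 45 central meridian λ₀ = 6×45 − 183 = 87°; Δλ = +1.6628°.
Transverse Mercator on WGS84 with k₀ = 0.9996 gives E = 622137.402 m, N = 5405089.197 m.

Zone 45N: E 622137 m, N 5405089 m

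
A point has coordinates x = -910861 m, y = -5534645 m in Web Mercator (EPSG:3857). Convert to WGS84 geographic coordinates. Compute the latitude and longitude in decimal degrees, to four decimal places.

R = 6378137 m. λ = x/R = -8.18240358°.
φ = 2·arctan(exp(y/R)) − 90° = 2·arctan(0.41989) − 90° = -44.44549891°.

lat -44.4455°, lon -8.1824°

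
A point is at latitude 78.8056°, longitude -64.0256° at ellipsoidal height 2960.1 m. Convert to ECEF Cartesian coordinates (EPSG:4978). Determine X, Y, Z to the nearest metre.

X 544319 m, Y -1117286 m, Z 6237922 m

WGS84: a = 6378137 m, e² = 0.006694380; N(φ) = a/√(1−e²sin²φ) = 6398781.000 m.
X = (N+h)·cosφ·cosλ = 544319.135 m; Y = (N+h)·cosφ·sinλ = -1117286.346 m; Z = (N(1−e²)+h)·sinφ = 6237921.555 m.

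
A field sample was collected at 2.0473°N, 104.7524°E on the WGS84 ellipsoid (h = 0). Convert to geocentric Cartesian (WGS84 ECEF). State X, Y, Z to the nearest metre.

X -1623115 m, Y 6163973 m, Z 226332 m

WGS84: a = 6378137 m, e² = 0.006694380; N(φ) = a/√(1−e²sin²φ) = 6378164.246 m.
X = (N+h)·cosφ·cosλ = -1623114.670 m; Y = (N+h)·cosφ·sinλ = 6163972.678 m; Z = (N(1−e²)+h)·sinφ = 226331.512 m.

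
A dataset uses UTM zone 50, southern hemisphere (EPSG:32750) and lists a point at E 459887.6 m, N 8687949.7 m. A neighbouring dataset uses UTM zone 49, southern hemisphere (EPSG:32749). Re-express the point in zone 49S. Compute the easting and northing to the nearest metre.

E 1114269 m, N 8681753 m

UTM 50S → geographic: φ = -11.86860032°, λ = 116.63169974°.
UTM 49S (λ₀ = 111°) forward: E = 1114269.102 m, N = 8681752.514 m.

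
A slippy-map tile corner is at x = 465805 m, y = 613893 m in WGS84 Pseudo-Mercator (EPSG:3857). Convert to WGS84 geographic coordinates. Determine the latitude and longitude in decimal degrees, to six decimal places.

R = 6378137 m. λ = x/R = 4.18439751°.
φ = 2·arctan(exp(y/R)) − 90° = 2·arctan(1.10103) − 90° = 5.50619964°.

lat 5.506200°, lon 4.184398°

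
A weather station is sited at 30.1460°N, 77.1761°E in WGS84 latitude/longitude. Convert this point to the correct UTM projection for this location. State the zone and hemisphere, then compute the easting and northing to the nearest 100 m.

Longitude 77.1761° lies in the 6° band [72°, 78°), giving zone 43; latitude is north of the equator, so 43N.
Zone 43 central meridian λ₀ = 6×43 − 183 = 75°; Δλ = +2.1761°.
Transverse Mercator on WGS84 with k₀ = 0.9996 gives E = 709597.064 m, N = 3336963.028 m.

Zone 43N: E 709600 m, N 3337000 m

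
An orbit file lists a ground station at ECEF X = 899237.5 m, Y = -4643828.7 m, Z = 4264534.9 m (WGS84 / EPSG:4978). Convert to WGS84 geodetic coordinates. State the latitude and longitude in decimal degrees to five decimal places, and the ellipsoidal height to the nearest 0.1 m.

λ = atan2(Y, X) = -79.04080052°; p = √(X²+Y²) = 4730092.3 m.
Bowring's method on WGS84 (a = 6378137 m, b = 6356752.314 m) gives φ = 42.22849999°, h = 153.856 m.

lat 42.22850°, lon -79.04080°, h 153.9 m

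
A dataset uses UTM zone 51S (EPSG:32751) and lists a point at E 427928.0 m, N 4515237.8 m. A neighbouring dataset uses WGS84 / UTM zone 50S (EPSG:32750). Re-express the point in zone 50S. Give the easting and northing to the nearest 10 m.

UTM 51S → geographic: φ = -49.51119964°, λ = 122.00439958°.
UTM 50S (λ₀ = 117°) forward: E = 862201.520 m, N = 4503669.821 m.

E 862200 m, N 4503670 m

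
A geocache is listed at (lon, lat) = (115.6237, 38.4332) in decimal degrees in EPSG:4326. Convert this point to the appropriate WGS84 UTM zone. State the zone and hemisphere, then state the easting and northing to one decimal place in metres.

Longitude 115.6237° lies in the 6° band [114°, 120°), giving zone 50; latitude is north of the equator, so 50N.
Zone 50 central meridian λ₀ = 6×50 − 183 = 117°; Δλ = -1.3763°.
Transverse Mercator on WGS84 with k₀ = 0.9996 gives E = 379876.158 m, N = 4254778.147 m.

Zone 50N: E 379876.2 m, N 4254778.1 m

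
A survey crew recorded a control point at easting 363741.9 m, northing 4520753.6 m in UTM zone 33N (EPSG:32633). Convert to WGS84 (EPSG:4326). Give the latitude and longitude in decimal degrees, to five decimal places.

lat 40.82650°, lon 13.38410°

Zone 33N: λ₀ = 15°, k₀ = 0.9996, false easting 500000 m.
Meridian distance M = (N − FN)/k₀ = 4522562.6 m.
Inverse transverse Mercator on WGS84 gives φ = 40.82650036°, λ = 13.38409954°.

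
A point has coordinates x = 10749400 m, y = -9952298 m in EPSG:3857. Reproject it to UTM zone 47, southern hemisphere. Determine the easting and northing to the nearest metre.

Web Mercator inverse (R = 6378137 m) → φ = -66.27419982°, λ = 96.56350315°.
UTM 47S forward: E = 390626.675 m, N = 2647396.900 m.

E 390627 m, N 2647397 m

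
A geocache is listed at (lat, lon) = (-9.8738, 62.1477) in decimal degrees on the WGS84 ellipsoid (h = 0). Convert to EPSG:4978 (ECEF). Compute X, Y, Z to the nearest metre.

X 2935978 m, Y 5556278 m, Z -1086499 m

WGS84: a = 6378137 m, e² = 0.006694380; N(φ) = a/√(1−e²sin²φ) = 6378764.853 m.
X = (N+h)·cosφ·cosλ = 2935978.007 m; Y = (N+h)·cosφ·sinλ = 5556278.264 m; Z = (N(1−e²)+h)·sinφ = -1086499.305 m.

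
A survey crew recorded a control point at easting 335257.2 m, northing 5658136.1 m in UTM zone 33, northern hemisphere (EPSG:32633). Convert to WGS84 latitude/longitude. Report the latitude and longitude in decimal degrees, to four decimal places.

lat 51.0511°, lon 12.6495°

Zone 33N: λ₀ = 15°, k₀ = 0.9996, false easting 500000 m.
Meridian distance M = (N − FN)/k₀ = 5660400.3 m.
Inverse transverse Mercator on WGS84 gives φ = 51.05109984°, λ = 12.64949937°.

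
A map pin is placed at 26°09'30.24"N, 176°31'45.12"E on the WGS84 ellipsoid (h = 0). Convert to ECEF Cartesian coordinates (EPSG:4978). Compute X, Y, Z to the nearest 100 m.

X -5718100 m, Y 346800 m, Z 2794800 m

WGS84: a = 6378137 m, e² = 0.006694380; N(φ) = a/√(1−e²sin²φ) = 6382290.253 m.
X = (N+h)·cosφ·cosλ = -5718100.215 m; Y = (N+h)·cosφ·sinλ = 346809.030 m; Z = (N(1−e²)+h)·sinφ = 2794824.238 m.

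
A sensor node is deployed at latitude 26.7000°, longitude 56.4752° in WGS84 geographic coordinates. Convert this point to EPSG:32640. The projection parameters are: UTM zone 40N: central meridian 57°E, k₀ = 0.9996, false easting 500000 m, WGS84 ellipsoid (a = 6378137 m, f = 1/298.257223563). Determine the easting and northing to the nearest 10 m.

Zone 40 central meridian λ₀ = 6×40 − 183 = 57°; Δλ = -0.5248°.
Transverse Mercator on WGS84 with k₀ = 0.9996 gives E = 447793.973 m, N = 2953315.619 m.

E 447790 m, N 2953320 m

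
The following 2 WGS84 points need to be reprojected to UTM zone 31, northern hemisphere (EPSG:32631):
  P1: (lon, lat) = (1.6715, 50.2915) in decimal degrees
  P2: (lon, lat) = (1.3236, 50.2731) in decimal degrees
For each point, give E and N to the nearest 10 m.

P1: E 405370 m, N 5571890 m; P2: E 380540 m, N 5570340 m

UTM zone 31N: λ₀ = 3°, k₀ = 0.9996.
P1 (50.2915°, 1.6715°) → (405368.753, 5571885.892) m.
P2 (50.2731°, 1.3236°) → (380542.366, 5570340.171) m.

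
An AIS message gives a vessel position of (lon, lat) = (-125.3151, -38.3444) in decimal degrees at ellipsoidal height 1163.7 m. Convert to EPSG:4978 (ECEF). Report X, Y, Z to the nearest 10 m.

WGS84: a = 6378137 m, e² = 0.006694380; N(φ) = a/√(1−e²sin²φ) = 6386369.653 m.
X = (N+h)·cosφ·cosλ = -2895979.969 m; Y = (N+h)·cosφ·sinλ = -4087854.394 m; Z = (N(1−e²)+h)·sinφ = -3936219.315 m.

X -2895980 m, Y -4087850 m, Z -3936220 m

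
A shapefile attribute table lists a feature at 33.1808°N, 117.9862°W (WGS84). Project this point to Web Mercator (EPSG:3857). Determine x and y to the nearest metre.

x -13134164 m, y 3919327 m

Web Mercator is spherical with R = a = 6378137 m.
x = R·λ = 6378137 × -2.059247662 = -13134163.705 m.
y = R·ln tan(π/4 + φ/2) = 6378137 × 0.614493982 = 3919326.802 m.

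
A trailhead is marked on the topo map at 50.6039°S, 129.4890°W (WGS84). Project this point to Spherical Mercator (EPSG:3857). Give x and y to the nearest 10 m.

x -14414650 m, y -6551530 m

Web Mercator is spherical with R = a = 6378137 m.
x = R·λ = 6378137 × -2.260009395 = -14414649.543 m.
y = R·ln tan(π/4 + φ/2) = 6378137 × -1.027184749 = -6551525.055 m.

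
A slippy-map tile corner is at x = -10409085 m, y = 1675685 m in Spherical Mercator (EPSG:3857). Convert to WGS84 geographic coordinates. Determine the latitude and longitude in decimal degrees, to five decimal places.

R = 6378137 m. λ = x/R = -93.50640149°.
φ = 2·arctan(exp(y/R)) − 90° = 2·arctan(1.30047) − 90° = 14.88269625°.

lat 14.88270°, lon -93.50640°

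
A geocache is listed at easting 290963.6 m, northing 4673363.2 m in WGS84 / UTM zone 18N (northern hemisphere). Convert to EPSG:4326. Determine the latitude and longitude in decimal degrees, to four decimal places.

Zone 18N: λ₀ = -75°, k₀ = 0.9996, false easting 500000 m.
Meridian distance M = (N − FN)/k₀ = 4675233.3 m.
Inverse transverse Mercator on WGS84 gives φ = 42.18449971°, λ = -77.53130029°.

lat 42.1845°, lon -77.5313°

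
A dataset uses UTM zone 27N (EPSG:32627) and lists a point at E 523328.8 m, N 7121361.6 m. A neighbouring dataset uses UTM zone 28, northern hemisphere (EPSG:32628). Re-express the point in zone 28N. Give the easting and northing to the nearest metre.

UTM 27N → geographic: φ = 64.21770036°, λ = -20.51930017°.
UTM 28N (λ₀ = -15°) forward: E = 232399.180 m, N = 7132891.806 m.

E 232399 m, N 7132892 m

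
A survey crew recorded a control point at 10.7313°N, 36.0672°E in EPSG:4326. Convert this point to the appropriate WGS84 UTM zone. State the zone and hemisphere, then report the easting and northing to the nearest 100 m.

Longitude 36.0672° lies in the 6° band [36°, 42°), giving zone 37; latitude is north of the equator, so 37N.
Zone 37 central meridian λ₀ = 6×37 − 183 = 39°; Δλ = -2.9328°.
Transverse Mercator on WGS84 with k₀ = 0.9996 gives E = 179191.705 m, N = 1187799.246 m.

Zone 37N: E 179200 m, N 1187800 m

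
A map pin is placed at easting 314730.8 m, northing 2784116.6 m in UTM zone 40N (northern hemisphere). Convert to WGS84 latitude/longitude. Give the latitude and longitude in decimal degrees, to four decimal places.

Zone 40N: λ₀ = 57°, k₀ = 0.9996, false easting 500000 m.
Meridian distance M = (N − FN)/k₀ = 2785230.7 m.
Inverse transverse Mercator on WGS84 gives φ = 25.16169959°, λ = 55.16179962°.

lat 25.1617°, lon 55.1618°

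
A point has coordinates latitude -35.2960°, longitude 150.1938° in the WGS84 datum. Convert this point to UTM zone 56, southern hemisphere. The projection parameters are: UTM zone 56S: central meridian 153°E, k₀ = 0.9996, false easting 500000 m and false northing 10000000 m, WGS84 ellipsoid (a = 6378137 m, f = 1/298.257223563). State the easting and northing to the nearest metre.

E 244821 m, N 6090518 m

Zone 56 central meridian λ₀ = 6×56 − 183 = 153°; Δλ = -2.8062°.
Transverse Mercator on WGS84 with k₀ = 0.9996 gives E = 244820.985 m, N = 6090518.479 m.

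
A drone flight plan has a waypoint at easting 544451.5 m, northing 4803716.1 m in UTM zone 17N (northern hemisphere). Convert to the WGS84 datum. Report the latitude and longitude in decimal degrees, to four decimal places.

lat 43.3850°, lon -80.4512°

Zone 17N: λ₀ = -81°, k₀ = 0.9996, false easting 500000 m.
Meridian distance M = (N − FN)/k₀ = 4805638.4 m.
Inverse transverse Mercator on WGS84 gives φ = 43.38500028°, λ = -80.45120030°.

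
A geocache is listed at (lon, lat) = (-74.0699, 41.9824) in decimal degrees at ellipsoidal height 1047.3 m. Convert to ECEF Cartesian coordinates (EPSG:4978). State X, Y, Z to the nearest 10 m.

X 1303450 m, Y -4566710 m, Z 4244850 m

WGS84: a = 6378137 m, e² = 0.006694380; N(φ) = a/√(1−e²sin²φ) = 6387710.628 m.
X = (N+h)·cosφ·cosλ = 1303454.979 m; Y = (N+h)·cosφ·sinλ = -4566707.413 m; Z = (N(1−e²)+h)·sinφ = 4244851.413 m.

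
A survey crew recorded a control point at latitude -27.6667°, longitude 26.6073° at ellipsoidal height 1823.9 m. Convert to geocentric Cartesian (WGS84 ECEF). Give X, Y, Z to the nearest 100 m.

X 5055700 m, Y 2532500 m, Z -2944700 m

WGS84: a = 6378137 m, e² = 0.006694380; N(φ) = a/√(1−e²sin²φ) = 6382744.796 m.
X = (N+h)·cosφ·cosλ = 5055744.351 m; Y = (N+h)·cosφ·sinλ = 2532533.908 m; Z = (N(1−e²)+h)·sinφ = -2944690.041 m.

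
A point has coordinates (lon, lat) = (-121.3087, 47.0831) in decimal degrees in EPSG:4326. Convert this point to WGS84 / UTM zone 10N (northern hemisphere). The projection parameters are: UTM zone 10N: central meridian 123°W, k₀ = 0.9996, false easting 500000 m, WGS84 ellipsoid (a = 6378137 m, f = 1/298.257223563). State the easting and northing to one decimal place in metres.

Zone 10 central meridian λ₀ = 6×10 − 183 = -123°; Δλ = +1.6913°.
Transverse Mercator on WGS84 with k₀ = 0.9996 gives E = 628381.228 m, N = 5215786.636 m.

E 628381.2 m, N 5215786.6 m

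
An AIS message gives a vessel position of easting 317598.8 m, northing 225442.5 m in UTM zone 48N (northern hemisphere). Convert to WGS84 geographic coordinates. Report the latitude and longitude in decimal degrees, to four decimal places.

Zone 48N: λ₀ = 105°, k₀ = 0.9996, false easting 500000 m.
Meridian distance M = (N − FN)/k₀ = 225532.7 m.
Inverse transverse Mercator on WGS84 gives φ = 2.03879997°, λ = 103.36000001°.

lat 2.0388°, lon 103.3600°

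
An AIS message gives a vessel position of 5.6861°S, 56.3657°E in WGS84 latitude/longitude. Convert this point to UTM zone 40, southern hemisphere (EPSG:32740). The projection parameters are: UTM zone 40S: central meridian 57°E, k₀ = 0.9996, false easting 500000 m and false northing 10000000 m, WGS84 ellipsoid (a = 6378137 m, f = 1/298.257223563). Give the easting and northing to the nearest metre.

E 429762 m, N 9371456 m

Zone 40 central meridian λ₀ = 6×40 − 183 = 57°; Δλ = -0.6343°.
Transverse Mercator on WGS84 with k₀ = 0.9996 gives E = 429761.855 m, N = 9371455.904 m.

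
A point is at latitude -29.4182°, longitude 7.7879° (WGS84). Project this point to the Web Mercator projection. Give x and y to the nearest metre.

x 866945 m, y -3428982 m

Web Mercator is spherical with R = a = 6378137 m.
x = R·λ = 6378137 × 0.135924497 = 866945.062 m.
y = R·ln tan(π/4 + φ/2) = 6378137 × -0.537614975 = -3428981.967 m.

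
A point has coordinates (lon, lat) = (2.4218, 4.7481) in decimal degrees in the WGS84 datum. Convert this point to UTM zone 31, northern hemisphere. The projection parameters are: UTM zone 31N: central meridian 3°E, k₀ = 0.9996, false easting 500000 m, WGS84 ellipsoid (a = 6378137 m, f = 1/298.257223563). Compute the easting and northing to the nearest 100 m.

Zone 31 central meridian λ₀ = 6×31 − 183 = 3°; Δλ = -0.5782°.
Transverse Mercator on WGS84 with k₀ = 0.9996 gives E = 435879.061 m, N = 524846.541 m.

E 435900 m, N 524800 m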